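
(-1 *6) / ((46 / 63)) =-8.22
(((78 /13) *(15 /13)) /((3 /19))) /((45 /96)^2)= 38912 /195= 199.55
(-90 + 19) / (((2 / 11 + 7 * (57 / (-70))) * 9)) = 7810 / 5463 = 1.43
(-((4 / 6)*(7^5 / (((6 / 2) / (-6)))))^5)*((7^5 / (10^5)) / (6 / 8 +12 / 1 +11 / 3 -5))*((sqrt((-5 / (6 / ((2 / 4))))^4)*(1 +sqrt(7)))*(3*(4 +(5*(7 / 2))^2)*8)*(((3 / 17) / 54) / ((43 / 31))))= 408052216622692640422676259896 / 1610452125 +408052216622692640422676259896*sqrt(7) / 1610452125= 923751088679518504654.82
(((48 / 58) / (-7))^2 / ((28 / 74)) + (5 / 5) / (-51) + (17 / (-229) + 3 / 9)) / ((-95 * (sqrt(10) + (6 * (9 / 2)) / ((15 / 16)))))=-1176356760 / 11502750299537 + 245074325 * sqrt(10) / 69016501797222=-0.00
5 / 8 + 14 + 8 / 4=133 / 8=16.62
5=5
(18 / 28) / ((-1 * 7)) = -9 / 98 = -0.09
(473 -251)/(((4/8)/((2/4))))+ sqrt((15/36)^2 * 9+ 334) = sqrt(5369)/4+ 222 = 240.32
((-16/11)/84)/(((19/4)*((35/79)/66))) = -2528/4655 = -0.54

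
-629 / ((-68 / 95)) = 3515 / 4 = 878.75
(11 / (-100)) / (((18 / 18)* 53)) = -11 / 5300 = -0.00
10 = 10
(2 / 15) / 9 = 2 / 135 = 0.01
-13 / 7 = -1.86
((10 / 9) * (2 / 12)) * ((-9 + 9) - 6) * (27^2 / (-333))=90 / 37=2.43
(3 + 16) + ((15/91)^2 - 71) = -430387/8281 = -51.97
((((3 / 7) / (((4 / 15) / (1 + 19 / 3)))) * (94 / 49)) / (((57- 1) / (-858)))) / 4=-3326895 / 38416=-86.60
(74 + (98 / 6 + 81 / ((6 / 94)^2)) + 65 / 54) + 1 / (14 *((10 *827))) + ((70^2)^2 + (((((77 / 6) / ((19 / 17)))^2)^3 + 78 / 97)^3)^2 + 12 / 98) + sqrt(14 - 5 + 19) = 2 *sqrt(7) + 2736088807669515514175527162516965515311122751353883146610534182788160812668665670243252062507182917004046898477025299736980345447 / 18874551803183185330841232543693103131024846475222233131599513893962647545487481633306050560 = 144961789620248109516638200000000000000.00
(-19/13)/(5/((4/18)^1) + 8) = -38/793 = -0.05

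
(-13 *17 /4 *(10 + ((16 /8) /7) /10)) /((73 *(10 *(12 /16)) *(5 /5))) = -25857 /25550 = -1.01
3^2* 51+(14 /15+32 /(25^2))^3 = 3031925409361 /6591796875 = 459.95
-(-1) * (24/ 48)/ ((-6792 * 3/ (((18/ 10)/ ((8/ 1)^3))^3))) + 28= 2127082553343919/ 75967234048000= 28.00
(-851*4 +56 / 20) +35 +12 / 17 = -286067 / 85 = -3365.49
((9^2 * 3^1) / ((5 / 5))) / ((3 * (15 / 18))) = 486 / 5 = 97.20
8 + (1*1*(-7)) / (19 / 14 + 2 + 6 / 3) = 6.69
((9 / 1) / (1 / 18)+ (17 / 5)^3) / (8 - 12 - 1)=-40.26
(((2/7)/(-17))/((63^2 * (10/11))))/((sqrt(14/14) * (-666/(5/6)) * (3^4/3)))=11/50958578412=0.00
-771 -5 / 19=-771.26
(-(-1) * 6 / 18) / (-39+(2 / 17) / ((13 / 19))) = -221 / 25743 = -0.01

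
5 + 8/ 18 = 49/ 9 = 5.44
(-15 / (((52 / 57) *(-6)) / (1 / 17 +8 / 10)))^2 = 17313921 / 3125824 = 5.54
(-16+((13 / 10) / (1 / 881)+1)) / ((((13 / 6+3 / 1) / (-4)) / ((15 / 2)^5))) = -5149929375 / 248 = -20765844.25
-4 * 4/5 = -16/5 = -3.20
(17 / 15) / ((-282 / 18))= -17 / 235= -0.07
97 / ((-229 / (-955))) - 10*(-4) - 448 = -797 / 229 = -3.48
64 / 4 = 16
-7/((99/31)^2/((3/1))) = -6727/3267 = -2.06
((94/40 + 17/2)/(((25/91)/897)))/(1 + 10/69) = 1222201071/39500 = 30941.80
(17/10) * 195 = 331.50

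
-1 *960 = -960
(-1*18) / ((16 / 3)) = -27 / 8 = -3.38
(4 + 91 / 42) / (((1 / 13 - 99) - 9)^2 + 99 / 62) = 193843 / 366174267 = 0.00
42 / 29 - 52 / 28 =-83 / 203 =-0.41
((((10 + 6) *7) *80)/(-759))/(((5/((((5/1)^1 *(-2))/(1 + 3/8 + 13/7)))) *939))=1003520/128998881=0.01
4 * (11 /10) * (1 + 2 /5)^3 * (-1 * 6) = -45276 /625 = -72.44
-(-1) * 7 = 7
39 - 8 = 31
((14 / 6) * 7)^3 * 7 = 823543 / 27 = 30501.59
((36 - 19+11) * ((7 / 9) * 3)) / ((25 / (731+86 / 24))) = 86387 / 45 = 1919.71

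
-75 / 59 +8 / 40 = -316 / 295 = -1.07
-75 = -75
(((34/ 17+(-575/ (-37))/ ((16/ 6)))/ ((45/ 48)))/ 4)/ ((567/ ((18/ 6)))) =331/ 29970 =0.01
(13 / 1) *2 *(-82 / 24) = -533 / 6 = -88.83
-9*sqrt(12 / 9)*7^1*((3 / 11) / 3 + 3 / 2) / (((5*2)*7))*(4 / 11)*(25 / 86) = -525*sqrt(3) / 5203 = -0.17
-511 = -511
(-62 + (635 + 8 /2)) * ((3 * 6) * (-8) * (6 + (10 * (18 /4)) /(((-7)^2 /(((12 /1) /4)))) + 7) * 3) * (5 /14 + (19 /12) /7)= -16035984 /7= -2290854.86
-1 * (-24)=24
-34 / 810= -17 / 405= -0.04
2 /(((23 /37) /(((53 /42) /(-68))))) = -1961 /32844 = -0.06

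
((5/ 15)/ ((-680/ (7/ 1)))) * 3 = -7/ 680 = -0.01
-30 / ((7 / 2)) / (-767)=60 / 5369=0.01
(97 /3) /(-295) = -97 /885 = -0.11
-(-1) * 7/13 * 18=126/13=9.69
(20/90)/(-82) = -1/369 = -0.00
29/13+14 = 211/13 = 16.23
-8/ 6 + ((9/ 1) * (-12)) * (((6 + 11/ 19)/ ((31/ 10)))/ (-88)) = 24709/ 19437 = 1.27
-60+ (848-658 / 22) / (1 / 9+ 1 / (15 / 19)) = 364035 / 682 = 533.78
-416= -416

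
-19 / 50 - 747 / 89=-39041 / 4450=-8.77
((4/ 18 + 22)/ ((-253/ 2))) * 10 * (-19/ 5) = 15200/ 2277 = 6.68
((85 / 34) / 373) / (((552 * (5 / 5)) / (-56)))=-35 / 51474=-0.00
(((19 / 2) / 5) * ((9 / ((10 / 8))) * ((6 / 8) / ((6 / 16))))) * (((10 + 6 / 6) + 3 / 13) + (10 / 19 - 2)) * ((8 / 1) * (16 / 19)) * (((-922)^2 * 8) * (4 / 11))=60418693398528 / 13585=4447456267.83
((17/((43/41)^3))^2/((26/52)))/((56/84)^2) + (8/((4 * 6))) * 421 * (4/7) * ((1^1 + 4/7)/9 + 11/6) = 19038922325855191/16726326627654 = 1138.26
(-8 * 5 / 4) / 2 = -5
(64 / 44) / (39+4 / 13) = 208 / 5621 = 0.04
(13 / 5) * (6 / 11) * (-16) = -1248 / 55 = -22.69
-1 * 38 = -38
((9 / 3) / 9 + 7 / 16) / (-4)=-37 / 192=-0.19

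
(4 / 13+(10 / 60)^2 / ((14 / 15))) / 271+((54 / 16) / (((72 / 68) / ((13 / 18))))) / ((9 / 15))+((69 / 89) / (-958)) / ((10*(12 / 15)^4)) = 37184935101683 / 9688993606656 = 3.84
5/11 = 0.45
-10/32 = -5/16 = -0.31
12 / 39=4 / 13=0.31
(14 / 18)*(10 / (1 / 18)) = 140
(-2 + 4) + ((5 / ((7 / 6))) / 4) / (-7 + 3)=97 / 56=1.73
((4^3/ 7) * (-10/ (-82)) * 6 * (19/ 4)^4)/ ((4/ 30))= 29322225/ 1148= 25542.01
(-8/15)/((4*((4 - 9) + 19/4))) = 8/15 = 0.53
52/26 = 2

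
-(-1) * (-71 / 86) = -71 / 86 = -0.83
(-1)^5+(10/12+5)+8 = 77/6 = 12.83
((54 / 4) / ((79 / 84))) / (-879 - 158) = -0.01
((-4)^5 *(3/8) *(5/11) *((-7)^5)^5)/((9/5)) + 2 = 4291419582924687682582466/33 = 130043017664384475229771.70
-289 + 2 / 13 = -3755 / 13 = -288.85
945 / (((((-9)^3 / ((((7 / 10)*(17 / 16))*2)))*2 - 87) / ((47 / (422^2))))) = -1761795 / 7538473804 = -0.00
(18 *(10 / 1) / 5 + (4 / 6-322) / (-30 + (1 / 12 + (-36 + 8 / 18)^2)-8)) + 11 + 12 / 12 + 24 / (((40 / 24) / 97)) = 114787320 / 79463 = 1444.54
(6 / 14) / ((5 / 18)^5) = 5668704 / 21875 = 259.14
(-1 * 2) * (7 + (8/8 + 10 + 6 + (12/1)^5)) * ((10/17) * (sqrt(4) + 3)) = -24885600/17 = -1463858.82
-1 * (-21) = 21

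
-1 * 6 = -6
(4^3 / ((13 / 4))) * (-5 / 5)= -256 / 13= -19.69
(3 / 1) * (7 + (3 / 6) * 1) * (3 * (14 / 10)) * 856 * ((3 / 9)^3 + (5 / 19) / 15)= 83888 / 19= 4415.16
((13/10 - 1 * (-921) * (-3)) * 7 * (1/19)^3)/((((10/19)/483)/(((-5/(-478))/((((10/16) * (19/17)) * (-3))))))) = 529114103/40982525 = 12.91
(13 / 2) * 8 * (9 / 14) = 234 / 7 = 33.43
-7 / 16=-0.44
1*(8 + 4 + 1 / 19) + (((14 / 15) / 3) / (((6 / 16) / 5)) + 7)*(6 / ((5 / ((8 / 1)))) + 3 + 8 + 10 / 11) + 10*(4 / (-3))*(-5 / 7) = 51620494 / 197505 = 261.36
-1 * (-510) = 510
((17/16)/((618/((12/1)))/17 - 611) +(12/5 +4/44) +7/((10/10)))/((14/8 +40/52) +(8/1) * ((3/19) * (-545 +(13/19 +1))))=-405035001293/29186199957530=-0.01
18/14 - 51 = -348/7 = -49.71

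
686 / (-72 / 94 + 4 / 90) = -103635 / 109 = -950.78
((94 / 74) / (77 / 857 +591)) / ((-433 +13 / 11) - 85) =-0.00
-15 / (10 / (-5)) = 15 / 2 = 7.50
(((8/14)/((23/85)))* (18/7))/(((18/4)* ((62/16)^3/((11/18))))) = 3829760/302170113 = 0.01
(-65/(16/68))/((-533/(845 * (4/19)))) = 92.20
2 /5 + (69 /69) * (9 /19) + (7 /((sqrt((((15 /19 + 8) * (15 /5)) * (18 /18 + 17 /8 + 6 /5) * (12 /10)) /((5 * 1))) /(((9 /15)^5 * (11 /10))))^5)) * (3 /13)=4257111418520684031 * sqrt(2744645) /3737155551619803905487060546875 + 83 /95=0.87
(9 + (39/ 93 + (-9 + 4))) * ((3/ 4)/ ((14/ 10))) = 2055/ 868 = 2.37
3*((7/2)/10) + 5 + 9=301/20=15.05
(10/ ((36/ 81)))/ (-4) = -45/ 8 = -5.62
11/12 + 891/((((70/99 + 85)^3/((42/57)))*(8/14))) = 127927985886371/139280522380500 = 0.92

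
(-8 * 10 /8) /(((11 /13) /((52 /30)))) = -676 /33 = -20.48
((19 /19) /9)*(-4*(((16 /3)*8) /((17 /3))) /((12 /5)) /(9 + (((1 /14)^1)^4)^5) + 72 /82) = -162584153942413426392510916 /2834195217927182425023267303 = -0.06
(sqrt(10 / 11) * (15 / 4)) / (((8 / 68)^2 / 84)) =91035 * sqrt(110) / 44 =21699.62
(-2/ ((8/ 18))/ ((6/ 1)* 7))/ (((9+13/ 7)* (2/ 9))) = -27/ 608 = -0.04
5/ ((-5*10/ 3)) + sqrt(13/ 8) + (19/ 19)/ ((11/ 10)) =67/ 110 + sqrt(26)/ 4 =1.88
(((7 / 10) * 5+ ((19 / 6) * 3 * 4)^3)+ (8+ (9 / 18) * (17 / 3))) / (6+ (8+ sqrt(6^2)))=164659 / 60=2744.32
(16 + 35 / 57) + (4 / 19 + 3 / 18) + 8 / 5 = 10597 / 570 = 18.59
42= 42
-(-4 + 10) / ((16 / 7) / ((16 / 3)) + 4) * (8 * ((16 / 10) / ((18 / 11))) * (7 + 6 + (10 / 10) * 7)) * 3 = -19712 / 31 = -635.87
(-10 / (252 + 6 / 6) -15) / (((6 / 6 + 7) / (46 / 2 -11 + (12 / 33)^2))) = -1396435 / 61226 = -22.81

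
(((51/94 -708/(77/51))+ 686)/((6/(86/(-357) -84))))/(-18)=169.74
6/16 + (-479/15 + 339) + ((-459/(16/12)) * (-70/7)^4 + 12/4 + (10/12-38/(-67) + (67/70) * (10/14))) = -452028059107/131320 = -3442187.47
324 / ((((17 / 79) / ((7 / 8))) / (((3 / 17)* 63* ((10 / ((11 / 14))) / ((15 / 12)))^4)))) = 666061067943936 / 4231249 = 157414765.23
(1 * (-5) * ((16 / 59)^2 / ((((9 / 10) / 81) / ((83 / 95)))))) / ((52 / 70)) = -33465600 / 859807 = -38.92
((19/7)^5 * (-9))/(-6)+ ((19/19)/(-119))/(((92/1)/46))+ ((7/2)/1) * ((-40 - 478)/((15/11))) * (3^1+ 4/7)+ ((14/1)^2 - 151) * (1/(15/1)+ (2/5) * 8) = -3754647104/857157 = -4380.35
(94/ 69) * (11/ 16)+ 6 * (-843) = -2791499/ 552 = -5057.06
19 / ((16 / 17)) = 20.19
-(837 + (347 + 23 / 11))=-13047 / 11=-1186.09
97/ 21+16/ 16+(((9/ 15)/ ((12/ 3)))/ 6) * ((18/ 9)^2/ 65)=76721/ 13650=5.62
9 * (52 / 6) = 78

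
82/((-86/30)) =-1230/43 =-28.60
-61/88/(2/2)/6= -61/528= -0.12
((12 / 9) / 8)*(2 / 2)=1 / 6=0.17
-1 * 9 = -9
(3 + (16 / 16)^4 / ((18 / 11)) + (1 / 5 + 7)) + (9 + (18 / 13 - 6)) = 17779 / 1170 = 15.20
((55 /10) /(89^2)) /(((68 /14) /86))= 3311 /269314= 0.01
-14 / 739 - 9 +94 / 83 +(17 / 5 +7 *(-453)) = -973874051 / 306685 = -3175.49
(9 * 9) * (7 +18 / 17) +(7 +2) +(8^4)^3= 1168231115762 / 17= 68719477397.76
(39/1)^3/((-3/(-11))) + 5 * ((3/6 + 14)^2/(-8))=6955891/32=217371.59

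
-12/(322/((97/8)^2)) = -28227/5152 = -5.48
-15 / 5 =-3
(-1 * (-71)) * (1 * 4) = 284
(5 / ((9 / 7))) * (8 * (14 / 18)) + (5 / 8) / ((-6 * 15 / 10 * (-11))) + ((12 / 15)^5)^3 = 5272698797737097 / 217529296875000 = 24.24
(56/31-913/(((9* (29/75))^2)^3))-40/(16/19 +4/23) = -38.08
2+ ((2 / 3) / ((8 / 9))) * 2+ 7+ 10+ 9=59 / 2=29.50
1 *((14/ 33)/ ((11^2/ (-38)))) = -532/ 3993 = -0.13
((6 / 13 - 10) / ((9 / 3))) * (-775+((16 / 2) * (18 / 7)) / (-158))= 53152228 / 21567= 2464.52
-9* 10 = -90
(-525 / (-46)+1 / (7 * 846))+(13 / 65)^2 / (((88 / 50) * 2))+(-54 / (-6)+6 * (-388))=-13829447201 / 5993064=-2307.58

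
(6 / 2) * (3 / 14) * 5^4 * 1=5625 / 14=401.79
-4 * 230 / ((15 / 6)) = -368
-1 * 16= -16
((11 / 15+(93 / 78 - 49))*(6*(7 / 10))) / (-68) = 128513 / 44200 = 2.91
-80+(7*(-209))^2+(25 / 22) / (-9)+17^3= 424749971 / 198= 2145201.87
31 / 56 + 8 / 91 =467 / 728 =0.64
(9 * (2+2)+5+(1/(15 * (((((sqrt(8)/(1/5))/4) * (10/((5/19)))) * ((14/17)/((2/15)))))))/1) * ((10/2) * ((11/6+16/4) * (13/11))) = 221 * sqrt(2)/112860+93275/66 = 1413.26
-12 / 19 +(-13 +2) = -221 / 19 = -11.63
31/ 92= 0.34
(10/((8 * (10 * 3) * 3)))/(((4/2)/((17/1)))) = 17/144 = 0.12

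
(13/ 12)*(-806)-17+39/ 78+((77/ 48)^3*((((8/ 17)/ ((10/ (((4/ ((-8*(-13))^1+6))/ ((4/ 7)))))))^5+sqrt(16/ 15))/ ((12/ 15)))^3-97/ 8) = -278134490645699118178461365504066207422469374025129342713/ 308424330060380946833818337222202301025390625000000000+342089912369105153622173498648646166307*sqrt(15)/ 149164099111572085410890625000000000000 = -892.91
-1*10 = -10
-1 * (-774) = 774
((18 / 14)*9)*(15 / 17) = 1215 / 119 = 10.21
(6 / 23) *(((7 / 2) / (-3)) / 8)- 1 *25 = -4607 / 184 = -25.04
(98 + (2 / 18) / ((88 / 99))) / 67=1.46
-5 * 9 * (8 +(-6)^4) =-58680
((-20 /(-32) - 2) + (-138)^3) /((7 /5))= -105122935 /56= -1877195.27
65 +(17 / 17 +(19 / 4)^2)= 88.56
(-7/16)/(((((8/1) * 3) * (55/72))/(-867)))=18207/880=20.69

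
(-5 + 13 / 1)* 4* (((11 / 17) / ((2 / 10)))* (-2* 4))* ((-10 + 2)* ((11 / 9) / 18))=619520 / 1377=449.91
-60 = -60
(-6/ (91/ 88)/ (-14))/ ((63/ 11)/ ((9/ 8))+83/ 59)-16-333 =-937322585/ 2686229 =-348.94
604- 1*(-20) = 624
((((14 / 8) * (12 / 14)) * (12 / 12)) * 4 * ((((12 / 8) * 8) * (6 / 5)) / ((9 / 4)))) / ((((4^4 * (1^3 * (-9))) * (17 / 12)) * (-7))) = 1 / 595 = 0.00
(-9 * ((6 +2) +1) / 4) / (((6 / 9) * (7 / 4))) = -243 / 14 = -17.36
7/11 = 0.64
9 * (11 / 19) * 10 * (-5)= -4950 / 19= -260.53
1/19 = 0.05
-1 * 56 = -56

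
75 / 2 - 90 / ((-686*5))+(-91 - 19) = -49717 / 686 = -72.47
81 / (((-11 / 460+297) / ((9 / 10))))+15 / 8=2317407 / 1092872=2.12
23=23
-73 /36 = -2.03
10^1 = 10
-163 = -163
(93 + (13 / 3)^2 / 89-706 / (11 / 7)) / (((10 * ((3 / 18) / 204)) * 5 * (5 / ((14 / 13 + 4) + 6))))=-6144009984 / 318175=-19310.16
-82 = -82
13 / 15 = 0.87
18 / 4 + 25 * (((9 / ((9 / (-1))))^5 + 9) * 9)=3609 / 2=1804.50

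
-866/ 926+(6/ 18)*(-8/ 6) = -5749/ 4167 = -1.38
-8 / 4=-2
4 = 4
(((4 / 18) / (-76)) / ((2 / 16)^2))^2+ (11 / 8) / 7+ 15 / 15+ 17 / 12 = 4336277 / 1637496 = 2.65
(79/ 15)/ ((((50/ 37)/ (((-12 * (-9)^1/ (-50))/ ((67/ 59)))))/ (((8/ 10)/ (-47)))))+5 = 5.13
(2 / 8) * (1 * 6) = 3 / 2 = 1.50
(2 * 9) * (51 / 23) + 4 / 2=964 / 23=41.91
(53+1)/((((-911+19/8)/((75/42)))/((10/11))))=-18000/186571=-0.10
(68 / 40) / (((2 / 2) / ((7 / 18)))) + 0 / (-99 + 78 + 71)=119 / 180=0.66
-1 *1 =-1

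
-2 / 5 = -0.40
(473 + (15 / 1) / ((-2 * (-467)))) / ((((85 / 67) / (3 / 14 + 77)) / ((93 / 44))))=60849.88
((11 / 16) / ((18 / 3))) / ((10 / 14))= 0.16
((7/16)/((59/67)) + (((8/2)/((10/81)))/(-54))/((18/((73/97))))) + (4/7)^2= 53725331/67302480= 0.80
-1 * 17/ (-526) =17/ 526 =0.03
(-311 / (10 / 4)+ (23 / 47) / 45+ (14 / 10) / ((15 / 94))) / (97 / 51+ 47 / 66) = -44.23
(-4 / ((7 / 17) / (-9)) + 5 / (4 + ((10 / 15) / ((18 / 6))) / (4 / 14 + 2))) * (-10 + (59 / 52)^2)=-215635527 / 279188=-772.37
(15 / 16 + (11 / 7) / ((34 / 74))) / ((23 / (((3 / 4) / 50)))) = 0.00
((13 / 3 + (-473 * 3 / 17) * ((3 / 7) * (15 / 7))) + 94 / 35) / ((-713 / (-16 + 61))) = 2610366 / 593929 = 4.40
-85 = -85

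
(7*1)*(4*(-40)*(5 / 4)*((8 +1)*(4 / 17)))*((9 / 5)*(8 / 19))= -725760 / 323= -2246.93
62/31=2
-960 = -960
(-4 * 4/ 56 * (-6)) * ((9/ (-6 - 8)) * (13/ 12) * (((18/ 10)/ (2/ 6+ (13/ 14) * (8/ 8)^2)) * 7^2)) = -22113/ 265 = -83.45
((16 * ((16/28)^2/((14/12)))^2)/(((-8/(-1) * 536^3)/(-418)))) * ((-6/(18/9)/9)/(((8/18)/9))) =101574/35384466187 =0.00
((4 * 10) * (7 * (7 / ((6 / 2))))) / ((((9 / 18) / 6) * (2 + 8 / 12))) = 2940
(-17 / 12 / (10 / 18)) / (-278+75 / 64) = 816 / 88585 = 0.01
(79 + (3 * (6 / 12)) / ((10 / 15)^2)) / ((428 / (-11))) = -7249 / 3424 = -2.12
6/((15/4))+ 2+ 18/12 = 51/10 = 5.10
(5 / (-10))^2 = 1 / 4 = 0.25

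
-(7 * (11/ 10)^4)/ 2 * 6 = -307461/ 10000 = -30.75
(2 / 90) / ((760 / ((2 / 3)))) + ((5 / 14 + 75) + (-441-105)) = -169007843 / 359100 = -470.64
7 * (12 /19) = 84 /19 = 4.42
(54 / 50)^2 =729 / 625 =1.17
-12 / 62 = -6 / 31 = -0.19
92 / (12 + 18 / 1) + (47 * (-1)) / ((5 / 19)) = -2633 / 15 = -175.53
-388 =-388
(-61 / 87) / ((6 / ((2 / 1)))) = -61 / 261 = -0.23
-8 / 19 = -0.42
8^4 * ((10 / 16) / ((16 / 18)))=2880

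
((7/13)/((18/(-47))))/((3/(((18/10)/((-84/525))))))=1645/312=5.27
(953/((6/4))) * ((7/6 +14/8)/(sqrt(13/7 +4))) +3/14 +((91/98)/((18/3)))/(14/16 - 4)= 765.84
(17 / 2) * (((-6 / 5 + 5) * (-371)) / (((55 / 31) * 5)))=-3714823 / 2750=-1350.84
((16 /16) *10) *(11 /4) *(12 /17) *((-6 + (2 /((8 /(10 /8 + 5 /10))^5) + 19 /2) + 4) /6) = 6921525985 /285212672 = 24.27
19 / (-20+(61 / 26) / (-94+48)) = -22724 / 23981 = -0.95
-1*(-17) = 17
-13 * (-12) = 156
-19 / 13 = -1.46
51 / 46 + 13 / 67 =4015 / 3082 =1.30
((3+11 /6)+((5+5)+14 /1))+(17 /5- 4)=847 /30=28.23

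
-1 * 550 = -550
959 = 959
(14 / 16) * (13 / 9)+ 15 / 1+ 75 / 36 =1321 / 72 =18.35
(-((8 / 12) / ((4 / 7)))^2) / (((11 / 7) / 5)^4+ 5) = -73530625 / 270639576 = -0.27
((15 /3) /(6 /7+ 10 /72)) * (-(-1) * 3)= 3780 /251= 15.06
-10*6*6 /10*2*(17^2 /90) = -1156 /5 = -231.20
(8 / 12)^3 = 8 / 27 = 0.30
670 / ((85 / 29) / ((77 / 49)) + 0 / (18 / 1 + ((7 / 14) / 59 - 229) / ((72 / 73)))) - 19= 40485 / 119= 340.21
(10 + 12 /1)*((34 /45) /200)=187 /2250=0.08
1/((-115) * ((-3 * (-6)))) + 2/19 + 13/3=174551/39330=4.44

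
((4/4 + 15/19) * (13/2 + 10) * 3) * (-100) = -168300/19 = -8857.89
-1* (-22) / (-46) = -11 / 23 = -0.48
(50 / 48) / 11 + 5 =5.09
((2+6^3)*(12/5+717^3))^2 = 161423937129448322033796/25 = 6456957485177932881351.84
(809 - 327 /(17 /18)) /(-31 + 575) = 7867 /9248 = 0.85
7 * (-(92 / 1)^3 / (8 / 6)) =-4088112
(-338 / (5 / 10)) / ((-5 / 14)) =9464 / 5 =1892.80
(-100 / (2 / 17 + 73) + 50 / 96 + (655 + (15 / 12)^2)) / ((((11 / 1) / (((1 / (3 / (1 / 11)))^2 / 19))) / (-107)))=-1046530085 / 3394896516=-0.31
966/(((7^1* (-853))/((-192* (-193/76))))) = -1278432/16207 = -78.88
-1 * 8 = -8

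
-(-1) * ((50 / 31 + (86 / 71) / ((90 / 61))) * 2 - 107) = -10115689 / 99045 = -102.13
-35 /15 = -2.33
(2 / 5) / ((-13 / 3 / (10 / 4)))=-3 / 13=-0.23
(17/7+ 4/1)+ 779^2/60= 4250587/420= 10120.45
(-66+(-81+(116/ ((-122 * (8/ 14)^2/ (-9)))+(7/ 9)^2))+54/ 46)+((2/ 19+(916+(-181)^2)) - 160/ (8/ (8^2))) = 557563223929/ 17273736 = 32278.09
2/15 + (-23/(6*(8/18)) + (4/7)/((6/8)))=-6493/840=-7.73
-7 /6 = -1.17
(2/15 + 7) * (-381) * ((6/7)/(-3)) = 27178/35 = 776.51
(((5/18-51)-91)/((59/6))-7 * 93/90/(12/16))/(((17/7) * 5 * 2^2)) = -0.50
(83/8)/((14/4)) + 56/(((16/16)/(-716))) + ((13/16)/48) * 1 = -40093.02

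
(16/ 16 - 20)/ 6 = -19/ 6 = -3.17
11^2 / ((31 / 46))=5566 / 31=179.55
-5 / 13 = -0.38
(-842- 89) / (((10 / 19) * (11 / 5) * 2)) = -17689 / 44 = -402.02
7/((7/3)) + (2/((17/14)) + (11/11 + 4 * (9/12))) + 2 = 181/17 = 10.65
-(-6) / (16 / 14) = 21 / 4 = 5.25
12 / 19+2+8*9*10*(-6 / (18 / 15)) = -68350 / 19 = -3597.37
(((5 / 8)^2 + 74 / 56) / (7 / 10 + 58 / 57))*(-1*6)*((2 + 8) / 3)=-1092975 / 54824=-19.94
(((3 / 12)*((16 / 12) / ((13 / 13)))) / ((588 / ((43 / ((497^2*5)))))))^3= 79507 / 10340560687874146200345672000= 0.00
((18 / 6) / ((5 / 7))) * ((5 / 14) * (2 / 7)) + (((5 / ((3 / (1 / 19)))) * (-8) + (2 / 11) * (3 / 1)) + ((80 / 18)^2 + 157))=20978036 / 118503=177.03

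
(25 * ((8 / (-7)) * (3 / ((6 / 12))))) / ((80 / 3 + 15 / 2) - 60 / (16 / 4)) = -1440 / 161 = -8.94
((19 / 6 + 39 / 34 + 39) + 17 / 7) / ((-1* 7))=-16330 / 2499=-6.53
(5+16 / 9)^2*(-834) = -1034438 / 27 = -38312.52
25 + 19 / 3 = 94 / 3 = 31.33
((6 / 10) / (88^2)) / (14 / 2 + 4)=3 / 425920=0.00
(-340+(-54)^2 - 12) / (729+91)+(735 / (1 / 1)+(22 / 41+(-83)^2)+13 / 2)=3130007 / 410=7634.16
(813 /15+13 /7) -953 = -31393 /35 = -896.94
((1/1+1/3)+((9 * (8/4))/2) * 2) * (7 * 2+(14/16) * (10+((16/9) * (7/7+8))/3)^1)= 9541/18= 530.06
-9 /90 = -1 /10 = -0.10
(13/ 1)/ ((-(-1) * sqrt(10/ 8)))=26 * sqrt(5)/ 5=11.63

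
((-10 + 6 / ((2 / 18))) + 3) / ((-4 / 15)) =-705 / 4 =-176.25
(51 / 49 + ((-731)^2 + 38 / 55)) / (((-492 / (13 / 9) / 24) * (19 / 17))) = -33688.25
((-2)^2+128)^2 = 17424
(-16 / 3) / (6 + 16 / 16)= -16 / 21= -0.76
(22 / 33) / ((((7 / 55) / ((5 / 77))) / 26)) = 1300 / 147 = 8.84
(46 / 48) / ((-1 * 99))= -23 / 2376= -0.01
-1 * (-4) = 4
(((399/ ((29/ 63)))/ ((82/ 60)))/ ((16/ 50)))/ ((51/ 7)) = 21994875/ 80852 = 272.04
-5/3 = -1.67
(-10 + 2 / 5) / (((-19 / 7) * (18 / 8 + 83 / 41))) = 55104 / 66595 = 0.83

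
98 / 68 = 49 / 34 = 1.44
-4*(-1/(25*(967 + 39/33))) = 22/133125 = 0.00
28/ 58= 0.48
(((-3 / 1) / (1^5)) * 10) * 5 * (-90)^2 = -1215000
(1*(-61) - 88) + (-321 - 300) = -770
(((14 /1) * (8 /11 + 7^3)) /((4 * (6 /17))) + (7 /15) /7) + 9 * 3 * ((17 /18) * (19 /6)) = 383839 /110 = 3489.45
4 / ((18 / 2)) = 4 / 9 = 0.44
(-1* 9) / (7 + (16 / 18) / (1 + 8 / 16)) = -243 / 205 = -1.19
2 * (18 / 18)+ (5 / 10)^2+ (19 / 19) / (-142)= 637 / 284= 2.24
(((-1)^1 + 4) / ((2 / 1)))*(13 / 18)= 13 / 12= 1.08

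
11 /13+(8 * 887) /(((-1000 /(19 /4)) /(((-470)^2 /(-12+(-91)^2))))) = -899.58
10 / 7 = 1.43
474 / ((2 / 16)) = 3792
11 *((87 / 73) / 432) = 319 / 10512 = 0.03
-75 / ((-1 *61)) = 75 / 61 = 1.23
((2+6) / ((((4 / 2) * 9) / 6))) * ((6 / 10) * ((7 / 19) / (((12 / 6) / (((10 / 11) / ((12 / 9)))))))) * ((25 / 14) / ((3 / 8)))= 200 / 209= 0.96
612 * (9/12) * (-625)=-286875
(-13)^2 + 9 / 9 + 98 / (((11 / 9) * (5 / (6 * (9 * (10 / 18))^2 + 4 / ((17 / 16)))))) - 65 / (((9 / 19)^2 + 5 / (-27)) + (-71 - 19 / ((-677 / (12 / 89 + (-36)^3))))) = 1997916771918429503 / 757971322937785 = 2635.87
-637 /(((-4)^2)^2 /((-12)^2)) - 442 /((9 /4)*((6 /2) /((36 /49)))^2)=-14217541 /38416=-370.09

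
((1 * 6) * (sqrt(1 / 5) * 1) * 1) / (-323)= -6 * sqrt(5) / 1615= -0.01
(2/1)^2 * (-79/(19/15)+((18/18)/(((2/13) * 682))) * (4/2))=-1615846/6479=-249.40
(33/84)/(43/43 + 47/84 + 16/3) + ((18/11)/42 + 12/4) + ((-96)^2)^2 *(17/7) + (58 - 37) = 206269902.95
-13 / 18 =-0.72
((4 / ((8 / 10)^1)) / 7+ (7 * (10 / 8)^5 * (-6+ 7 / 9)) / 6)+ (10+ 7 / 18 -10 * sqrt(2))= -10 * sqrt(2) -2899147 / 387072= -21.63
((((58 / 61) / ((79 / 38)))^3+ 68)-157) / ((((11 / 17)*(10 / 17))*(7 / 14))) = -2875355503689843 / 6155076689245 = -467.15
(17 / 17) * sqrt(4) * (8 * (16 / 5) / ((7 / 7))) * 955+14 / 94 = 2298119 / 47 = 48896.15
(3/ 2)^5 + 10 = 563/ 32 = 17.59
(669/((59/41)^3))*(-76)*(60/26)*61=-6412721362920/2669927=-2401833.97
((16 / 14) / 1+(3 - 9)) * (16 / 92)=-136 / 161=-0.84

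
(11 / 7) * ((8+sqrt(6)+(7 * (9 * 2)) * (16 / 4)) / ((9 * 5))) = 11 * sqrt(6) / 315+5632 / 315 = 17.96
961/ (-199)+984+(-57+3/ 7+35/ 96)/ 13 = 1694736851/ 1738464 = 974.85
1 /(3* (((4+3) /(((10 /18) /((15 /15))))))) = 5 /189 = 0.03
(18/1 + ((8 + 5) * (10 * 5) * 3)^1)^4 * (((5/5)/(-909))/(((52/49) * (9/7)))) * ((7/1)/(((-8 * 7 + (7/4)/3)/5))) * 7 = 1333916892069888/24947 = 53470032150.96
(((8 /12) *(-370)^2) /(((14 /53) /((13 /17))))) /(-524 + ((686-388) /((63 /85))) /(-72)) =-10187002800 /20418649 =-498.91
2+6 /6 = 3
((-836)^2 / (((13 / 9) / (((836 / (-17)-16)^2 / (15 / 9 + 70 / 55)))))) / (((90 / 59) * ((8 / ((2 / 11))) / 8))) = 151867674233088 / 1822145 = 83345548.37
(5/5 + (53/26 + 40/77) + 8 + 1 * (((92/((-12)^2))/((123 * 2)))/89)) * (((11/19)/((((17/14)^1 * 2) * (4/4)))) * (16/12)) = 9118917811/2482188462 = 3.67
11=11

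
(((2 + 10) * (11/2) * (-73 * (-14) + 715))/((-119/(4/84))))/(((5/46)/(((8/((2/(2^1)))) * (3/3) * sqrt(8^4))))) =-900016128/4165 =-216090.31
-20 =-20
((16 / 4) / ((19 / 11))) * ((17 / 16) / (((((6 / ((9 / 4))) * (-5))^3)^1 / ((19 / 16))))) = -5049 / 4096000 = -0.00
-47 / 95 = -0.49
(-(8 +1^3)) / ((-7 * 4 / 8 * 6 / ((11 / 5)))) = 33 / 35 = 0.94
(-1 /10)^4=1 /10000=0.00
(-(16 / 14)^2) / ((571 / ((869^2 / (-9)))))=48330304 / 251811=191.93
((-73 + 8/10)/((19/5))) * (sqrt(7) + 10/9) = -71.38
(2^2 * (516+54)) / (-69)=-760 / 23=-33.04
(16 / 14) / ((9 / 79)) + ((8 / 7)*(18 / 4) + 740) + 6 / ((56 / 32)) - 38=45398 / 63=720.60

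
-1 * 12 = -12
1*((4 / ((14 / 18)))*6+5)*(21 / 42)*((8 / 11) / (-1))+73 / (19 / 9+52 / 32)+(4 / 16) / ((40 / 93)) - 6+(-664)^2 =1461168199269 / 3314080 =440897.08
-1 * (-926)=926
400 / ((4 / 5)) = 500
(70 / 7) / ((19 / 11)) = 110 / 19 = 5.79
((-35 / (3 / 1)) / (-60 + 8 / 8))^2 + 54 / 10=5.44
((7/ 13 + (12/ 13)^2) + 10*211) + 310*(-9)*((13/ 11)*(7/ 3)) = -10377395/ 1859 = -5582.25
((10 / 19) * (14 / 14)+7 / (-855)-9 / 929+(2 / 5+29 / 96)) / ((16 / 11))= 67690535 / 81335808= 0.83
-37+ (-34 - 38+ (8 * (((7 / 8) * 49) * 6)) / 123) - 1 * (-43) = -2020 / 41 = -49.27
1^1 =1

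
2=2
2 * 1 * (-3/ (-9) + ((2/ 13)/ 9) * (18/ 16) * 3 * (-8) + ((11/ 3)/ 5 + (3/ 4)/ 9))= 179/ 130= 1.38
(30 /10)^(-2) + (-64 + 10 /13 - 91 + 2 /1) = -152.12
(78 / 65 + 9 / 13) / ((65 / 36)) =4428 / 4225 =1.05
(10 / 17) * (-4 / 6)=-20 / 51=-0.39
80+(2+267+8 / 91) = 31767 / 91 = 349.09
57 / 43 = 1.33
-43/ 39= -1.10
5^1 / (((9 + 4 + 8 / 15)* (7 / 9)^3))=54675 / 69629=0.79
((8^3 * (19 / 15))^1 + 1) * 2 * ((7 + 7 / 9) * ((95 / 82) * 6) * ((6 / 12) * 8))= 103665520 / 369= 280936.37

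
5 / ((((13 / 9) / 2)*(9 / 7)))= 70 / 13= 5.38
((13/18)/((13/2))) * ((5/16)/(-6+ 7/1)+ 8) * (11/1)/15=1463/2160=0.68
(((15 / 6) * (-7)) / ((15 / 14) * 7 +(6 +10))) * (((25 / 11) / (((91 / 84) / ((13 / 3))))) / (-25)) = 0.27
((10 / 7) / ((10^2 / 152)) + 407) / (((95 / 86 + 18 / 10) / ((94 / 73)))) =115770964 / 638239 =181.39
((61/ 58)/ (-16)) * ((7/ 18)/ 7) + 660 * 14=154344899/ 16704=9240.00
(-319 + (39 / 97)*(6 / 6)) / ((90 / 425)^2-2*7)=111640700 / 4890061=22.83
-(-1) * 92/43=92/43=2.14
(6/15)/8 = 1/20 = 0.05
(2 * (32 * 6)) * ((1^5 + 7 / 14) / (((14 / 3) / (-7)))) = -864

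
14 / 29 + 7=7.48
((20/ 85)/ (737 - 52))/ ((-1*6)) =-2/ 34935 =-0.00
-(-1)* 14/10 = 7/5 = 1.40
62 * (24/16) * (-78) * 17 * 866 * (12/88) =-160190082/11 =-14562734.73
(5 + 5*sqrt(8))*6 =30 + 60*sqrt(2) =114.85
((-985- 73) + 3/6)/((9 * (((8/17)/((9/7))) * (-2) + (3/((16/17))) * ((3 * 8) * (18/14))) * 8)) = -251685/1672904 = -0.15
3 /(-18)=-1 /6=-0.17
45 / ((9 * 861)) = 0.01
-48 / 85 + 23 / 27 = 659 / 2295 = 0.29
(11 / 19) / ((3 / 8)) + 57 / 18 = 179 / 38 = 4.71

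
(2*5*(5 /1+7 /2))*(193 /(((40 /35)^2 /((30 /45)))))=803845 /96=8373.39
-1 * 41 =-41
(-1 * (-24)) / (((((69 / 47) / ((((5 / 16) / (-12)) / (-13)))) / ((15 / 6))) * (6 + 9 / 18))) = 1175 / 93288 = 0.01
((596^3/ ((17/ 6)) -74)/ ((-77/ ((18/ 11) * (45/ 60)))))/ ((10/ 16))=-12471556824/ 6545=-1905509.06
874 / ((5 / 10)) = 1748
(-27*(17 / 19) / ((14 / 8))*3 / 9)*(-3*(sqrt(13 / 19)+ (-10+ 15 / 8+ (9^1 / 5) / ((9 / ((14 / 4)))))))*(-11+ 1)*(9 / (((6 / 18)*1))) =3680721 / 133 - 495720*sqrt(247) / 2527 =24591.55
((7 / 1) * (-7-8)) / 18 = -35 / 6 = -5.83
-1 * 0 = 0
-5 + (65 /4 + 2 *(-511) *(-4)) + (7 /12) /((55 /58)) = 4099.87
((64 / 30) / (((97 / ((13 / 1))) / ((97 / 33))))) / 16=26 / 495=0.05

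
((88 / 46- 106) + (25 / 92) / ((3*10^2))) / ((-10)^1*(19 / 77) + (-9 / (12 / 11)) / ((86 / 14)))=380470321 / 13928892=27.32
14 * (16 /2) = 112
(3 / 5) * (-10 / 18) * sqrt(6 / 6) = -1 / 3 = -0.33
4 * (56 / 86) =112 / 43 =2.60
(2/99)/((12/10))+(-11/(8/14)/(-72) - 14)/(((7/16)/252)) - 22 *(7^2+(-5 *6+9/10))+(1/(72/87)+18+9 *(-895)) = -194636869/11880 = -16383.57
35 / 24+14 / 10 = 343 / 120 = 2.86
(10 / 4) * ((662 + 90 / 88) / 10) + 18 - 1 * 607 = -74491 / 176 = -423.24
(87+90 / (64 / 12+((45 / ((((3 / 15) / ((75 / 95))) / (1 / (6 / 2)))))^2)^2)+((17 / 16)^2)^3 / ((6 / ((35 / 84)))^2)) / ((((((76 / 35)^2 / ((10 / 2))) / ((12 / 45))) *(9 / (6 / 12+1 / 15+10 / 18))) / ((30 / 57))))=4499122384093106623397721772175 / 2786400180210456618669736722432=1.61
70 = 70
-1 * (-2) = 2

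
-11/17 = -0.65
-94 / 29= -3.24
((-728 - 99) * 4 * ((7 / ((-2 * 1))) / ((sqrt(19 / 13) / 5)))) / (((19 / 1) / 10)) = 578900 * sqrt(247) / 361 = 25202.57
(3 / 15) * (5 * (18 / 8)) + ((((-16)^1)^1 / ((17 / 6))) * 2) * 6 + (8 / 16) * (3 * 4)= -4047 / 68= -59.51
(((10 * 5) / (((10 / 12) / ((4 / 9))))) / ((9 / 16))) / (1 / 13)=16640 / 27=616.30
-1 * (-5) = 5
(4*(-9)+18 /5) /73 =-162 /365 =-0.44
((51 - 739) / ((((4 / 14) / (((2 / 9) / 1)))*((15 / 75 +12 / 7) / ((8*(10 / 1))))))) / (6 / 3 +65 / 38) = -512422400 / 85023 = -6026.87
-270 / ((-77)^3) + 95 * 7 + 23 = 314094974 / 456533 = 688.00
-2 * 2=-4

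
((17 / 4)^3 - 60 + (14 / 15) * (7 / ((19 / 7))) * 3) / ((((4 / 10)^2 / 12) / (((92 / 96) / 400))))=3354297 / 778240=4.31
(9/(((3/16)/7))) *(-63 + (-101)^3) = -346202304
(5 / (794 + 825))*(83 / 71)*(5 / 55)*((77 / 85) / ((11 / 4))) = 2324 / 21495463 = 0.00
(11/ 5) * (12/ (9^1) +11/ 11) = 77/ 15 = 5.13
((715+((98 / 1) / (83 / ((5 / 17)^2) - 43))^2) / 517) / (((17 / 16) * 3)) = 93838054865 / 216275212032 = 0.43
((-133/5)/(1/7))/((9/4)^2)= -14896/405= -36.78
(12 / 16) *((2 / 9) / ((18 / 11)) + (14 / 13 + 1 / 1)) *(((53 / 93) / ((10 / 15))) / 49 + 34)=120396925 / 2132676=56.45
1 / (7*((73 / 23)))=23 / 511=0.05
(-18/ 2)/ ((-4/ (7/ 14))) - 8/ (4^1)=-7/ 8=-0.88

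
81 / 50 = 1.62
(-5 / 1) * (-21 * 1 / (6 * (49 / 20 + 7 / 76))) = 475 / 69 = 6.88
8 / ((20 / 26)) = 52 / 5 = 10.40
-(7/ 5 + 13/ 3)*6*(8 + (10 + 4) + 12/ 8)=-4042/ 5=-808.40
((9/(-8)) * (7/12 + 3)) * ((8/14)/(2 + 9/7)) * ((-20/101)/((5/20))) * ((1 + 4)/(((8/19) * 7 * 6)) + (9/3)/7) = 51385/130088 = 0.40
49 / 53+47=2540 / 53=47.92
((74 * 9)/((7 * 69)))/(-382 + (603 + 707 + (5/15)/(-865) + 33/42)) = 1152180/776083733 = 0.00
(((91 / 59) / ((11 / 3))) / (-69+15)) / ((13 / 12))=-14 / 1947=-0.01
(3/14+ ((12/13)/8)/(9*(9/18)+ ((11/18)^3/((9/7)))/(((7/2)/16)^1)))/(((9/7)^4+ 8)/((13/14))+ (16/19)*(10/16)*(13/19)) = 52956355305/2674258277872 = 0.02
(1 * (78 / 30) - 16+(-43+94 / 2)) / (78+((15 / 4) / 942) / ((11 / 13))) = -649352 / 5388565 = -0.12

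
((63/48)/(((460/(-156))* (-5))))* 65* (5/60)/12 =1183/29440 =0.04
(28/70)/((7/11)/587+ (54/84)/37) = 6689452/308695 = 21.67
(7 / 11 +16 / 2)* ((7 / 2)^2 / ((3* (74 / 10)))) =23275 / 4884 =4.77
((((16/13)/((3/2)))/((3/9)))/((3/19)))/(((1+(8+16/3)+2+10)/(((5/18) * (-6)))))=-3040/3081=-0.99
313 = 313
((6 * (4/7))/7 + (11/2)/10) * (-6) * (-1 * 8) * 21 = 36684/35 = 1048.11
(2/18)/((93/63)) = 7/93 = 0.08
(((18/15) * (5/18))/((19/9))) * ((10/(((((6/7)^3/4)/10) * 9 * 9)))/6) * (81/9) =8575/4617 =1.86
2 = 2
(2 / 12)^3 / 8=1 / 1728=0.00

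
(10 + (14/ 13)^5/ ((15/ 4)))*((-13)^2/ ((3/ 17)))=983369182/ 98865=9946.59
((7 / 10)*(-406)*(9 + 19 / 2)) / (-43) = 52577 / 430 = 122.27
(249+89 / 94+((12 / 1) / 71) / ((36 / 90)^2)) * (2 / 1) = 1675195 / 3337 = 502.01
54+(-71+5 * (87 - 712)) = -3142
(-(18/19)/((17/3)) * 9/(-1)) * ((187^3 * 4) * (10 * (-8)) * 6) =-358933006080/19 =-18891210846.32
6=6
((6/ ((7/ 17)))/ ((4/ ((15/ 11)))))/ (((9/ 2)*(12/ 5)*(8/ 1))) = 425/ 7392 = 0.06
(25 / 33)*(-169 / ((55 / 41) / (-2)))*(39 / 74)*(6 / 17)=2702310 / 76109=35.51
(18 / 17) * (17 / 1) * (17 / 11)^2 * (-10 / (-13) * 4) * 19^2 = 75116880 / 1573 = 47753.90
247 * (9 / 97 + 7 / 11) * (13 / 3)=2498158 / 3201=780.43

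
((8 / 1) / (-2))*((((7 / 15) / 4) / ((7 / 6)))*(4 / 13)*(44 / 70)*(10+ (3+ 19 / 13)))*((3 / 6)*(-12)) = 6.71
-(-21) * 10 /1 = 210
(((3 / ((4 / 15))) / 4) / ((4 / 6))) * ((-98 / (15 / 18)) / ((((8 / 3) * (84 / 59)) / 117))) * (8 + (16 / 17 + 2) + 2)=-215270055 / 1088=-197858.51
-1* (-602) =602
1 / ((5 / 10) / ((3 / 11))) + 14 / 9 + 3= 505 / 99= 5.10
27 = 27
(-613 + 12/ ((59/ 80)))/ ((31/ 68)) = -2394076/ 1829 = -1308.95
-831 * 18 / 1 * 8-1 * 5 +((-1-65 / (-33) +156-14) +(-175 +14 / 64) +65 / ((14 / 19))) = -884176319 / 7392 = -119612.60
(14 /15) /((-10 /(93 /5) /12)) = -2604 /125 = -20.83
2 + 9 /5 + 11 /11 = 24 /5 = 4.80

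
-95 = -95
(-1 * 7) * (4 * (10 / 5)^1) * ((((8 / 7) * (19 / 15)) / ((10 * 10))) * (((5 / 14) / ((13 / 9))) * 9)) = -4104 / 2275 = -1.80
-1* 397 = -397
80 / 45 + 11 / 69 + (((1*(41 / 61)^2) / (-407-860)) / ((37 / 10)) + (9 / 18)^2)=315891051869 / 144433636452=2.19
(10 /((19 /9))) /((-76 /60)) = -1350 /361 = -3.74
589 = 589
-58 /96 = -29 /48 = -0.60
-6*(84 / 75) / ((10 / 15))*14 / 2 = -1764 / 25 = -70.56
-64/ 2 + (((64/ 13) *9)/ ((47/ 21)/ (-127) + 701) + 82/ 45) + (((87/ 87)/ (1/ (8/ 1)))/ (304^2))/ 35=-33291076782179/ 1105480827360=-30.11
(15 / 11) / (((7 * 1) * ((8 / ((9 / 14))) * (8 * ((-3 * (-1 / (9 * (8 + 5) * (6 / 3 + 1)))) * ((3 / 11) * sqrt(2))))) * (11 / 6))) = 15795 * sqrt(2) / 68992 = 0.32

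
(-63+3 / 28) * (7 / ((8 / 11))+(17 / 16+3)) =-385659 / 448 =-860.85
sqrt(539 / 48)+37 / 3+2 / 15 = 7 *sqrt(33) / 12+187 / 15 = 15.82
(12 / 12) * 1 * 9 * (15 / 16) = 135 / 16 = 8.44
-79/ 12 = -6.58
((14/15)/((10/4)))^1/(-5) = -28/375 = -0.07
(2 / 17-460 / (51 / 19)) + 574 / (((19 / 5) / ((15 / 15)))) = -19576 / 969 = -20.20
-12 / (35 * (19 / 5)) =-12 / 133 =-0.09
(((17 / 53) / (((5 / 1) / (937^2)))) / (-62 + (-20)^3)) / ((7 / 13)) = -194031149 / 14955010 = -12.97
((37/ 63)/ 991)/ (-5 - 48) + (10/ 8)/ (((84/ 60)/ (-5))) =-59088523/ 13235796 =-4.46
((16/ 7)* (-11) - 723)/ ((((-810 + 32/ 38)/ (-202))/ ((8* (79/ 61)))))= -6351475496/ 3282349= -1935.04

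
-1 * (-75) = 75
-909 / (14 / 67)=-60903 / 14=-4350.21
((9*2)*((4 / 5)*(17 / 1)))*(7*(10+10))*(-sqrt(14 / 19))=-34272*sqrt(266) / 19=-29418.92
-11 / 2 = -5.50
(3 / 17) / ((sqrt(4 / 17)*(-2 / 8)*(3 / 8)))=-16*sqrt(17) / 17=-3.88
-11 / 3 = -3.67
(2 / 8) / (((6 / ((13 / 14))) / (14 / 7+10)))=13 / 28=0.46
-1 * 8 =-8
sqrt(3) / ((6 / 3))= sqrt(3) / 2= 0.87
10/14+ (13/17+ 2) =3.48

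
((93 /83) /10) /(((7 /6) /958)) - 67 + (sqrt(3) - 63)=-110368 /2905 + sqrt(3)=-36.26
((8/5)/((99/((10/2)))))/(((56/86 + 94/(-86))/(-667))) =229448/1881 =121.98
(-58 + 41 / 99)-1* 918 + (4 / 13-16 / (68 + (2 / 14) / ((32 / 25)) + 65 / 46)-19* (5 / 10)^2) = -66946822973 / 68295084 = -980.26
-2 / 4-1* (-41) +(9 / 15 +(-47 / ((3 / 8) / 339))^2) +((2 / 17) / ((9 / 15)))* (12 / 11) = 3375780446537 / 1870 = 1805230185.31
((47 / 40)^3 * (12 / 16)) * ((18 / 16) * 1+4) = 12770229 / 2048000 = 6.24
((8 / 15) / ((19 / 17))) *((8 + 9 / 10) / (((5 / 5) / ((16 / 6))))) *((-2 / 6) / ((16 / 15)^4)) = -113475 / 38912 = -2.92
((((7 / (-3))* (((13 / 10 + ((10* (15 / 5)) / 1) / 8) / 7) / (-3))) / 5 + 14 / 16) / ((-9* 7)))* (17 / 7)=-0.04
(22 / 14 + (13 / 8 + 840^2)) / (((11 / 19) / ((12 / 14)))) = 2252285403 / 2156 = 1044659.28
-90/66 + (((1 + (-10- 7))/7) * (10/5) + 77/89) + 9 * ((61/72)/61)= -271099/54824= -4.94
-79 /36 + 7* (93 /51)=6469 /612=10.57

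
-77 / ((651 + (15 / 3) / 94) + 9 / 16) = -0.12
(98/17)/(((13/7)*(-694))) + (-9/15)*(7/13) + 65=24797681/383435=64.67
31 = 31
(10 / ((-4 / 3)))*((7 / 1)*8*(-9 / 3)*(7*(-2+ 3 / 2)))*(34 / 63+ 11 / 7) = -9310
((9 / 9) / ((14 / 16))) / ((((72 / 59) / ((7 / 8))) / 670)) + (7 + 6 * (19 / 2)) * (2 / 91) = 1803223 / 3276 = 550.43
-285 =-285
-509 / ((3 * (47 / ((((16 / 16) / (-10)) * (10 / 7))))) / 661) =336449 / 987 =340.88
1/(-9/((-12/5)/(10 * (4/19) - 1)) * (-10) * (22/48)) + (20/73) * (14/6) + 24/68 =2244562/2388925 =0.94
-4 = -4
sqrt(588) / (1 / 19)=460.73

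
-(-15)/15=1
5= 5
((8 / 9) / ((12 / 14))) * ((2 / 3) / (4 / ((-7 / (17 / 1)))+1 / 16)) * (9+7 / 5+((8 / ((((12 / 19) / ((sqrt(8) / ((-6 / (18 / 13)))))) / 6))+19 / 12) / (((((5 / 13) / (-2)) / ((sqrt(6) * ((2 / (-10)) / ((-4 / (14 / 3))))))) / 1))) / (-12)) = -326144 / 437805- 677768 * sqrt(6) / 59103675+3336704 * sqrt(3) / 6567075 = 0.11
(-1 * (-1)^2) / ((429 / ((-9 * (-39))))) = -9 / 11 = -0.82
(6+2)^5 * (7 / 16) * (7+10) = 243712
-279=-279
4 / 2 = 2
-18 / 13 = -1.38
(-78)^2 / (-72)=-169 / 2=-84.50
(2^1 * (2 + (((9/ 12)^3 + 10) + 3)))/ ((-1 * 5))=-987/ 160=-6.17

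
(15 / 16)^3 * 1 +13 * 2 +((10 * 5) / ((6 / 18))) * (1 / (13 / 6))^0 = 724271 / 4096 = 176.82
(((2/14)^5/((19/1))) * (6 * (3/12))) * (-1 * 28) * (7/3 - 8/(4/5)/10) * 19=-8/2401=-0.00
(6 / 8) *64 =48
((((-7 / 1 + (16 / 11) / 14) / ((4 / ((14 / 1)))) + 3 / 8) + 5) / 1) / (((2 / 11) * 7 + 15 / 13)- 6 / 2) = 21463 / 656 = 32.72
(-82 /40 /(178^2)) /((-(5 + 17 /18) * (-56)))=-369 /1898505280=-0.00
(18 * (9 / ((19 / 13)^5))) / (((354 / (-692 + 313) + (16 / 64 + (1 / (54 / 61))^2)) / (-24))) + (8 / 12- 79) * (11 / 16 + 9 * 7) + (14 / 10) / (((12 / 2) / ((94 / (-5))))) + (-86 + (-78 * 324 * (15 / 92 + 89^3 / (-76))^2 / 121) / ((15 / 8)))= -596319152723909203358263384397 / 62219701771373295600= -9584088893.82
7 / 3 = 2.33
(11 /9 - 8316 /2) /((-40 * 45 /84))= 193.98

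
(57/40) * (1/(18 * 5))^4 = 19/874800000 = 0.00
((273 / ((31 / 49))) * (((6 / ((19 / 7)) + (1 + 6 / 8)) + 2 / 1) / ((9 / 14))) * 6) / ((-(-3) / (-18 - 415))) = -2040799579 / 589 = -3464854.97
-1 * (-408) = 408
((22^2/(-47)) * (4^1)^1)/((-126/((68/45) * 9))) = 65824/14805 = 4.45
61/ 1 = 61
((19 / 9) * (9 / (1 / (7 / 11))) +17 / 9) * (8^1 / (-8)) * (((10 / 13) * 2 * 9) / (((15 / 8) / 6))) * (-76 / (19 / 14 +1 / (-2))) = 23561216 / 429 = 54921.25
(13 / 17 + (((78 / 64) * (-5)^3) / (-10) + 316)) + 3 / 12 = 361487 / 1088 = 332.25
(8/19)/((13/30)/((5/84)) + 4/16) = 800/14307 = 0.06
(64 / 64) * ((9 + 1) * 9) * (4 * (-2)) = -720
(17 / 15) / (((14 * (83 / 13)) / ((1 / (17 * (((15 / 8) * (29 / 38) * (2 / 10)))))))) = 1976 / 758205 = 0.00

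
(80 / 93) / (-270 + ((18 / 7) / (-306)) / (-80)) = -761600 / 239047107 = -0.00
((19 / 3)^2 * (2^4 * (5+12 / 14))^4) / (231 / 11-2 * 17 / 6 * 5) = -33426627657728 / 79233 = -421877597.18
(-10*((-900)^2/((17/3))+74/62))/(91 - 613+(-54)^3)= 376653145/41629311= 9.05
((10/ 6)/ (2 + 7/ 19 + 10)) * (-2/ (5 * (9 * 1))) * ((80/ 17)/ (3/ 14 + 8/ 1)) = -0.00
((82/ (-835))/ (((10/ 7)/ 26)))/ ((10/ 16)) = -59696/ 20875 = -2.86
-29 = -29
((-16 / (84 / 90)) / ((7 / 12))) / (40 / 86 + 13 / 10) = -206400 / 12397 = -16.65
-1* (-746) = 746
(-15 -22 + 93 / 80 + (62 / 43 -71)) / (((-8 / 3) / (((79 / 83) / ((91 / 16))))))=85926957 / 12991160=6.61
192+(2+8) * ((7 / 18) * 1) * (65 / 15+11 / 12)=2549 / 12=212.42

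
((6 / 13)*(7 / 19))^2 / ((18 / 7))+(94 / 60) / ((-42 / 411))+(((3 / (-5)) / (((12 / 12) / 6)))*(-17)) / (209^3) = -9927163043183 / 647999772420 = -15.32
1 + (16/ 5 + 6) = 51/ 5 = 10.20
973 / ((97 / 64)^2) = 3985408 / 9409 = 423.57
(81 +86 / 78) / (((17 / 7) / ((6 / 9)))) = 44828 / 1989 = 22.54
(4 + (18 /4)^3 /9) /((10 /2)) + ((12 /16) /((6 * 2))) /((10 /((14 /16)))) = 3623 /1280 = 2.83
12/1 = 12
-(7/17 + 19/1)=-330/17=-19.41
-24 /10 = -12 /5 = -2.40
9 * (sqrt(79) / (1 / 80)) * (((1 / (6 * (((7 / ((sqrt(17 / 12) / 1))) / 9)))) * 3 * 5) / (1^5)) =2700 * sqrt(4029) / 7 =24482.98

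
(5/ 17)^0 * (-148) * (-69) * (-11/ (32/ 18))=-63186.75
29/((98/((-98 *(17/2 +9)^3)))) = -1243375/8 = -155421.88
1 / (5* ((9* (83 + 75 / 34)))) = 34 / 130365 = 0.00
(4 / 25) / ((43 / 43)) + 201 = 5029 / 25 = 201.16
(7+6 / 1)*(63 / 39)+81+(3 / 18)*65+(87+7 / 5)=6037 / 30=201.23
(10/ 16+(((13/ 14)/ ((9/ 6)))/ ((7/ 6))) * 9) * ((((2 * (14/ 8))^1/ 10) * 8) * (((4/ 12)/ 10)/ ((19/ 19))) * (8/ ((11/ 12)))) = 8468/ 1925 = 4.40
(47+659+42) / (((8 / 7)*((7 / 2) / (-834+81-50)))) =-150161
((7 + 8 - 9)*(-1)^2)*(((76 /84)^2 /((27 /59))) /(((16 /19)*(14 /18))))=404681 /24696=16.39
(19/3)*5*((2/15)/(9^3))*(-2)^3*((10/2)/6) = -760/19683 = -0.04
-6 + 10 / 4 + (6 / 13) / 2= -85 / 26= -3.27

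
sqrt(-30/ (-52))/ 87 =sqrt(390)/ 2262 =0.01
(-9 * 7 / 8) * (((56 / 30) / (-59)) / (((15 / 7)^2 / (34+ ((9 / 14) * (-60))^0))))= 1.90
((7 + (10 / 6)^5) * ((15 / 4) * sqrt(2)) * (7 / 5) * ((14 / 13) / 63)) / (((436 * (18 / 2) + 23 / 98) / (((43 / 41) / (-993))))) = -71178674 * sqrt(2) / 148383303117075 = -0.00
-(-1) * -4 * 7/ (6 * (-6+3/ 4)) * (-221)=-1768/ 9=-196.44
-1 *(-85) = 85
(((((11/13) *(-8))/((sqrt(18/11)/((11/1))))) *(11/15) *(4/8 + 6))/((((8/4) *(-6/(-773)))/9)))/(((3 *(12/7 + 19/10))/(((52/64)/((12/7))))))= -59580521 *sqrt(22)/39744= -7031.44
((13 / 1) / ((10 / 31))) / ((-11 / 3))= -1209 / 110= -10.99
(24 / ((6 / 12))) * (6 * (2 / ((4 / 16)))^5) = 9437184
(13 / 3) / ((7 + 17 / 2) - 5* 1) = 26 / 63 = 0.41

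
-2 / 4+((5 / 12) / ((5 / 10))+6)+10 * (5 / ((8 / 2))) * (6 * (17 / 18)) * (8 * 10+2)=17444 / 3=5814.67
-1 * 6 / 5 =-6 / 5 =-1.20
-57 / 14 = -4.07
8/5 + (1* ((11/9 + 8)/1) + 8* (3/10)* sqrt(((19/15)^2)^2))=16507/1125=14.67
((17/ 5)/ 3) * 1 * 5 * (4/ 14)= 34/ 21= 1.62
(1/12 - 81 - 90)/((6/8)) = -2051/9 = -227.89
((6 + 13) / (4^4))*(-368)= -437 / 16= -27.31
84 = 84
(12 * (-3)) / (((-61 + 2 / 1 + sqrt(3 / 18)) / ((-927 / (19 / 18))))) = -212646384 / 396815 - 600696 * sqrt(6) / 396815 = -539.59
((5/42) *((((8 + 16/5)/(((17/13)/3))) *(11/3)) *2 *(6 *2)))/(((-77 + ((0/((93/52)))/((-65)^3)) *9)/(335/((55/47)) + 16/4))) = -1328288/1309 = -1014.73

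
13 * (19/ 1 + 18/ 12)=533/ 2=266.50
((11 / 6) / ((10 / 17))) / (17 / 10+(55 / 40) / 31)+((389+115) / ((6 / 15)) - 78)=7681592 / 6489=1183.79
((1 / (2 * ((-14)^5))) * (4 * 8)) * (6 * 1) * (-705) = 2115 / 16807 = 0.13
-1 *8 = -8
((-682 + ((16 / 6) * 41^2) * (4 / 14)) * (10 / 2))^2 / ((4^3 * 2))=988159225 / 14112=70022.62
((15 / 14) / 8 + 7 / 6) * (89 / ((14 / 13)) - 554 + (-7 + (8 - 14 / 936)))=-673390343 / 1100736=-611.76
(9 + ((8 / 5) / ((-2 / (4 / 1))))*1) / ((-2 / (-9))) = 261 / 10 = 26.10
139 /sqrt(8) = 139 * sqrt(2) /4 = 49.14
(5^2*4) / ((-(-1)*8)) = 25 / 2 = 12.50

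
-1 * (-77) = 77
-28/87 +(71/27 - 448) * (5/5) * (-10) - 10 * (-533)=7660388/783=9783.38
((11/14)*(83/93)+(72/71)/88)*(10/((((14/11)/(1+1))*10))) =724771/647094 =1.12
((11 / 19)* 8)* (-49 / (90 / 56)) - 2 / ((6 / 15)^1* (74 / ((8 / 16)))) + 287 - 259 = -14330083 / 126540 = -113.25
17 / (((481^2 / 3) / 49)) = 2499 / 231361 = 0.01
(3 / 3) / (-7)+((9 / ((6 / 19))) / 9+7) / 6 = 391 / 252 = 1.55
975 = 975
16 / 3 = 5.33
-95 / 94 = -1.01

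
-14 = -14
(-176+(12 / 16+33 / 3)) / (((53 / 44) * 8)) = -7227 / 424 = -17.04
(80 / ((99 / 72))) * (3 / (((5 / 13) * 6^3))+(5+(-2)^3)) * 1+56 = -1048 / 9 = -116.44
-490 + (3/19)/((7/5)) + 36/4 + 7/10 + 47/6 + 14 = -914416/1995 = -458.35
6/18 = 1/3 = 0.33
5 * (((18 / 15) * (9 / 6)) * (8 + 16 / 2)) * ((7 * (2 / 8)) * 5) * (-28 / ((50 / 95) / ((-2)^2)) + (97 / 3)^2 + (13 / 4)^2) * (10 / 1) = 21248815 / 2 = 10624407.50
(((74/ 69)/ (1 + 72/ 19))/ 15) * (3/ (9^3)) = 1406/ 22886955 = 0.00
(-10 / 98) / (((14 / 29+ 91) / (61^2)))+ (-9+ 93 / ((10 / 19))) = 212609519 / 1299970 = 163.55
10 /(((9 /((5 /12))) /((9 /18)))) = 25 /108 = 0.23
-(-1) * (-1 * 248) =-248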